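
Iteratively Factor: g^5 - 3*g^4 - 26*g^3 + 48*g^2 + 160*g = (g)*(g^4 - 3*g^3 - 26*g^2 + 48*g + 160) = g*(g - 5)*(g^3 + 2*g^2 - 16*g - 32) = g*(g - 5)*(g + 2)*(g^2 - 16) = g*(g - 5)*(g + 2)*(g + 4)*(g - 4)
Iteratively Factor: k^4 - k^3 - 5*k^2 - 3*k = (k + 1)*(k^3 - 2*k^2 - 3*k) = (k + 1)^2*(k^2 - 3*k) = (k - 3)*(k + 1)^2*(k)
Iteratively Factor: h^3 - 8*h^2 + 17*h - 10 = (h - 5)*(h^2 - 3*h + 2) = (h - 5)*(h - 2)*(h - 1)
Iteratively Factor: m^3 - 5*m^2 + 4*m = (m - 4)*(m^2 - m) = m*(m - 4)*(m - 1)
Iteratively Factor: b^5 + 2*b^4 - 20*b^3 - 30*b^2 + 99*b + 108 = (b - 3)*(b^4 + 5*b^3 - 5*b^2 - 45*b - 36) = (b - 3)*(b + 1)*(b^3 + 4*b^2 - 9*b - 36) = (b - 3)^2*(b + 1)*(b^2 + 7*b + 12) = (b - 3)^2*(b + 1)*(b + 4)*(b + 3)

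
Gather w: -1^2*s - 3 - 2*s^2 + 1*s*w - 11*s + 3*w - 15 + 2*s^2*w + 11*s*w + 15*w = -2*s^2 - 12*s + w*(2*s^2 + 12*s + 18) - 18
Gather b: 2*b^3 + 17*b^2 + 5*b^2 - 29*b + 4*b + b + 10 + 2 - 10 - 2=2*b^3 + 22*b^2 - 24*b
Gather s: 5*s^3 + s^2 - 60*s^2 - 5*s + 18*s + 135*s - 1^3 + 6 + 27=5*s^3 - 59*s^2 + 148*s + 32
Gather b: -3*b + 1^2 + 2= 3 - 3*b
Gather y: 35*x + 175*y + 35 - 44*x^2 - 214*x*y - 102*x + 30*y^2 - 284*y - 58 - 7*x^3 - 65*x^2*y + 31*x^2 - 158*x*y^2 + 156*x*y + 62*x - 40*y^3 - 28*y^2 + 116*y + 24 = -7*x^3 - 13*x^2 - 5*x - 40*y^3 + y^2*(2 - 158*x) + y*(-65*x^2 - 58*x + 7) + 1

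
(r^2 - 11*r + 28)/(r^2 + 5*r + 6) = (r^2 - 11*r + 28)/(r^2 + 5*r + 6)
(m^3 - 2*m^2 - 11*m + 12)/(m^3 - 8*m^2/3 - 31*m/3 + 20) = 3*(m - 1)/(3*m - 5)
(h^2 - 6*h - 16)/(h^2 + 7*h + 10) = (h - 8)/(h + 5)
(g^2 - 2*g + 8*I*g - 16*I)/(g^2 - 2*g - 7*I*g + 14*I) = (g + 8*I)/(g - 7*I)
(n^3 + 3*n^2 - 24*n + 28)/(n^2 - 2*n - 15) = (-n^3 - 3*n^2 + 24*n - 28)/(-n^2 + 2*n + 15)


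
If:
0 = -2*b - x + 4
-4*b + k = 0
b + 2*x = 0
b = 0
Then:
No Solution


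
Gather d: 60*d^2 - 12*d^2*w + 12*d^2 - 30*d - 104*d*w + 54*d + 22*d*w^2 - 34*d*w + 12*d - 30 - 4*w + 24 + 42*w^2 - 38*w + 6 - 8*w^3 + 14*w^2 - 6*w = d^2*(72 - 12*w) + d*(22*w^2 - 138*w + 36) - 8*w^3 + 56*w^2 - 48*w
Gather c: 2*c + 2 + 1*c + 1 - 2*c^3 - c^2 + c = -2*c^3 - c^2 + 4*c + 3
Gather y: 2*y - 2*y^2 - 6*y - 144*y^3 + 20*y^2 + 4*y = -144*y^3 + 18*y^2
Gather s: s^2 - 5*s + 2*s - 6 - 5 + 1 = s^2 - 3*s - 10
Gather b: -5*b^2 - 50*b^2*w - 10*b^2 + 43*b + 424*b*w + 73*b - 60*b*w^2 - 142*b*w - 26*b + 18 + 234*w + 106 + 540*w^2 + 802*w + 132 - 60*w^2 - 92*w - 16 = b^2*(-50*w - 15) + b*(-60*w^2 + 282*w + 90) + 480*w^2 + 944*w + 240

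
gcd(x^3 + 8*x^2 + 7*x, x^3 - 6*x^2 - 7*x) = x^2 + x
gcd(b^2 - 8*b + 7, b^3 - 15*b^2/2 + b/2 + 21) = b - 7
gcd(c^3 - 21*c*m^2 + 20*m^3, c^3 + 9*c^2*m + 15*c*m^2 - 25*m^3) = c^2 + 4*c*m - 5*m^2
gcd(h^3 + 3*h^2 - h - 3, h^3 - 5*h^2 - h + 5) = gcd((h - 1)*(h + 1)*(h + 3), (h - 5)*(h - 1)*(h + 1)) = h^2 - 1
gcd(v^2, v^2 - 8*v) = v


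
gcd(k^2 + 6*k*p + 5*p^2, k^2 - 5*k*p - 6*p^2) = k + p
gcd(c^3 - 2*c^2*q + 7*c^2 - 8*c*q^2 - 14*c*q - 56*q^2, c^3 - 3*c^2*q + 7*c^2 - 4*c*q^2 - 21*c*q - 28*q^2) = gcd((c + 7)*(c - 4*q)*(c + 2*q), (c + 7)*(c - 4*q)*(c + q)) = -c^2 + 4*c*q - 7*c + 28*q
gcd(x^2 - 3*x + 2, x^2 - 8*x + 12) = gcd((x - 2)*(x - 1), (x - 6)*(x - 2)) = x - 2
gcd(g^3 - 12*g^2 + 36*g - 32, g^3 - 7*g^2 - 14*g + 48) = g^2 - 10*g + 16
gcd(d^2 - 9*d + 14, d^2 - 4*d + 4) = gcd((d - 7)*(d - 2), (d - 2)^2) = d - 2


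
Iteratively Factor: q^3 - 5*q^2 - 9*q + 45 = (q - 5)*(q^2 - 9) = (q - 5)*(q + 3)*(q - 3)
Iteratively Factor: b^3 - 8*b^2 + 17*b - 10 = (b - 5)*(b^2 - 3*b + 2) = (b - 5)*(b - 1)*(b - 2)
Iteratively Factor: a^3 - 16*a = (a)*(a^2 - 16) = a*(a - 4)*(a + 4)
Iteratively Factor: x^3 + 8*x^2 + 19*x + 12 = (x + 4)*(x^2 + 4*x + 3) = (x + 1)*(x + 4)*(x + 3)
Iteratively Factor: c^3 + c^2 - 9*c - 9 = (c - 3)*(c^2 + 4*c + 3) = (c - 3)*(c + 3)*(c + 1)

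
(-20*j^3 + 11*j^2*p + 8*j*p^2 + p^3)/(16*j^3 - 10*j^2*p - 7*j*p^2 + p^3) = (20*j^2 + 9*j*p + p^2)/(-16*j^2 - 6*j*p + p^2)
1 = 1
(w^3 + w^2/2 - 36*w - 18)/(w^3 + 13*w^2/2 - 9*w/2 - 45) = (2*w^2 - 11*w - 6)/(2*w^2 + w - 15)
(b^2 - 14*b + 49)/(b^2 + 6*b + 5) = (b^2 - 14*b + 49)/(b^2 + 6*b + 5)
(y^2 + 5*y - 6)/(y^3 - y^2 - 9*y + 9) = (y + 6)/(y^2 - 9)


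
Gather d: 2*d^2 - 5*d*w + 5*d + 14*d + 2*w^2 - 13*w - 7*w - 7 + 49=2*d^2 + d*(19 - 5*w) + 2*w^2 - 20*w + 42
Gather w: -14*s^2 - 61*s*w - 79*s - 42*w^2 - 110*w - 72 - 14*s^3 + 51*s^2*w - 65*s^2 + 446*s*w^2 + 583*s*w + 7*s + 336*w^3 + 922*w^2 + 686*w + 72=-14*s^3 - 79*s^2 - 72*s + 336*w^3 + w^2*(446*s + 880) + w*(51*s^2 + 522*s + 576)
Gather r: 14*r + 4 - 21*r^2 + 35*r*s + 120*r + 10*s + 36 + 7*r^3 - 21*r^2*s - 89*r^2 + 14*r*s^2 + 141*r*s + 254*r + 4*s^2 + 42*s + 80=7*r^3 + r^2*(-21*s - 110) + r*(14*s^2 + 176*s + 388) + 4*s^2 + 52*s + 120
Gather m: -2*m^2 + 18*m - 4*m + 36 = -2*m^2 + 14*m + 36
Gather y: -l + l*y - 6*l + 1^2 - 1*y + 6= -7*l + y*(l - 1) + 7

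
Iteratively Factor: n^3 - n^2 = (n - 1)*(n^2) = n*(n - 1)*(n)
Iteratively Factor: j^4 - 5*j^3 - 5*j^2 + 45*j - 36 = (j + 3)*(j^3 - 8*j^2 + 19*j - 12) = (j - 3)*(j + 3)*(j^2 - 5*j + 4) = (j - 3)*(j - 1)*(j + 3)*(j - 4)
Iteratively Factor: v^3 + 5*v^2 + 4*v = (v + 1)*(v^2 + 4*v) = v*(v + 1)*(v + 4)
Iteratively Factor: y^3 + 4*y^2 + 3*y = (y + 1)*(y^2 + 3*y) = (y + 1)*(y + 3)*(y)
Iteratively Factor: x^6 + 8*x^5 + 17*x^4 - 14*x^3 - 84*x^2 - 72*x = (x)*(x^5 + 8*x^4 + 17*x^3 - 14*x^2 - 84*x - 72) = x*(x + 3)*(x^4 + 5*x^3 + 2*x^2 - 20*x - 24) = x*(x + 2)*(x + 3)*(x^3 + 3*x^2 - 4*x - 12) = x*(x + 2)^2*(x + 3)*(x^2 + x - 6) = x*(x + 2)^2*(x + 3)^2*(x - 2)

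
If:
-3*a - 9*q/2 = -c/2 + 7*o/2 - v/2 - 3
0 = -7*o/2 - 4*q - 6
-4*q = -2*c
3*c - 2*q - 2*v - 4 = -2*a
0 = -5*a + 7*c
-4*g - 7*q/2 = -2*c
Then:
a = 224/55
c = 32/11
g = 2/11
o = -260/77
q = 16/11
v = 274/55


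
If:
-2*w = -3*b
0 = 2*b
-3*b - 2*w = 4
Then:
No Solution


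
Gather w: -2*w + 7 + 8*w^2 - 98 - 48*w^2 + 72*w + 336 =-40*w^2 + 70*w + 245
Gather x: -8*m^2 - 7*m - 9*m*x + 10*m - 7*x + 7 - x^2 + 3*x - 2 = -8*m^2 + 3*m - x^2 + x*(-9*m - 4) + 5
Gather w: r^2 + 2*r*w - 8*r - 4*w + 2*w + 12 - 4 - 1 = r^2 - 8*r + w*(2*r - 2) + 7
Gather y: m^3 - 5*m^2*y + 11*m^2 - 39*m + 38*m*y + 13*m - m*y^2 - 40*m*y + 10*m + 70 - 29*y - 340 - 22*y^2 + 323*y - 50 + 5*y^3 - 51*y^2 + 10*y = m^3 + 11*m^2 - 16*m + 5*y^3 + y^2*(-m - 73) + y*(-5*m^2 - 2*m + 304) - 320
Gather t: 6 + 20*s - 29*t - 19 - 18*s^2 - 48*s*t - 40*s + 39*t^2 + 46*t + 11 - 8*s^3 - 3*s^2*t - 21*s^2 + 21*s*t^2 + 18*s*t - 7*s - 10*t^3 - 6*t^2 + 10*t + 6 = -8*s^3 - 39*s^2 - 27*s - 10*t^3 + t^2*(21*s + 33) + t*(-3*s^2 - 30*s + 27) + 4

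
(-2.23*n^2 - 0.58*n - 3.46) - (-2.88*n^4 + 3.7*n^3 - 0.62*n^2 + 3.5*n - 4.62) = 2.88*n^4 - 3.7*n^3 - 1.61*n^2 - 4.08*n + 1.16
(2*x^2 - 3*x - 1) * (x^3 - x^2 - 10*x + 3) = 2*x^5 - 5*x^4 - 18*x^3 + 37*x^2 + x - 3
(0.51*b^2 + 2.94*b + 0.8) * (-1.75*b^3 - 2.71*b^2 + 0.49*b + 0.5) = -0.8925*b^5 - 6.5271*b^4 - 9.1175*b^3 - 0.4724*b^2 + 1.862*b + 0.4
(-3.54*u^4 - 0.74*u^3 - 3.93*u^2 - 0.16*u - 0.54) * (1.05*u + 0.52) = -3.717*u^5 - 2.6178*u^4 - 4.5113*u^3 - 2.2116*u^2 - 0.6502*u - 0.2808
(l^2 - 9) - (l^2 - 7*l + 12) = 7*l - 21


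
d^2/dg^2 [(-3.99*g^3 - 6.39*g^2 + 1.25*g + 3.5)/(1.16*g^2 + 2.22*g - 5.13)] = (-2.8421709430404e-14*g^4 - 50.5409600000001*g^3 + 72.7470120000002*g^2 - 531.316386*g - 231.704082)/(1.560896*g^6 + 8.961696*g^5 - 3.557952*g^4 - 68.323608*g^3 + 15.734736*g^2 + 175.270554*g - 135.005697)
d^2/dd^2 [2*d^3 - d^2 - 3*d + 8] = 12*d - 2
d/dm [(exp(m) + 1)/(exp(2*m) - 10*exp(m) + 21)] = (-2*(exp(m) - 5)*(exp(m) + 1) + exp(2*m) - 10*exp(m) + 21)*exp(m)/(exp(2*m) - 10*exp(m) + 21)^2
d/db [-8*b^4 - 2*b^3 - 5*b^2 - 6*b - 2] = -32*b^3 - 6*b^2 - 10*b - 6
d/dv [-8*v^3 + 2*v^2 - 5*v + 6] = -24*v^2 + 4*v - 5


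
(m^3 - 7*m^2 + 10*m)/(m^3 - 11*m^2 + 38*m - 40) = m/(m - 4)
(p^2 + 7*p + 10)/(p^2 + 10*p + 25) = (p + 2)/(p + 5)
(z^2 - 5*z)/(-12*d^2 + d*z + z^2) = z*(z - 5)/(-12*d^2 + d*z + z^2)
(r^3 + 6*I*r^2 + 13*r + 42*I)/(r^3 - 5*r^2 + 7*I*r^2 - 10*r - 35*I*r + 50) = (r^2 + 4*I*r + 21)/(r^2 + 5*r*(-1 + I) - 25*I)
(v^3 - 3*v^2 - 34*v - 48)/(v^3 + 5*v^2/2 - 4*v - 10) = 2*(v^2 - 5*v - 24)/(2*v^2 + v - 10)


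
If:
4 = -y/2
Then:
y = -8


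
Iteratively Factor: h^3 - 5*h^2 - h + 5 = (h - 1)*(h^2 - 4*h - 5) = (h - 1)*(h + 1)*(h - 5)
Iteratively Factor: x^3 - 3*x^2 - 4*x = (x + 1)*(x^2 - 4*x) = x*(x + 1)*(x - 4)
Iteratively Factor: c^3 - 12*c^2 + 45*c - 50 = (c - 5)*(c^2 - 7*c + 10) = (c - 5)*(c - 2)*(c - 5)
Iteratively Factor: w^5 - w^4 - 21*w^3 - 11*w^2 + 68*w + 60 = (w + 2)*(w^4 - 3*w^3 - 15*w^2 + 19*w + 30) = (w - 2)*(w + 2)*(w^3 - w^2 - 17*w - 15) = (w - 5)*(w - 2)*(w + 2)*(w^2 + 4*w + 3) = (w - 5)*(w - 2)*(w + 1)*(w + 2)*(w + 3)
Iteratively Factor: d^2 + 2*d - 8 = (d + 4)*(d - 2)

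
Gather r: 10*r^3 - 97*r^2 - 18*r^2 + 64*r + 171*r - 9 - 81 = 10*r^3 - 115*r^2 + 235*r - 90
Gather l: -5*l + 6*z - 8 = -5*l + 6*z - 8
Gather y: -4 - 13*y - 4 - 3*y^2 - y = -3*y^2 - 14*y - 8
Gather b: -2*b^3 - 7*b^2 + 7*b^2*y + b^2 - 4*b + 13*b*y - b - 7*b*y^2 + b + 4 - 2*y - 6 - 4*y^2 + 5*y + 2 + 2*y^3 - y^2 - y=-2*b^3 + b^2*(7*y - 6) + b*(-7*y^2 + 13*y - 4) + 2*y^3 - 5*y^2 + 2*y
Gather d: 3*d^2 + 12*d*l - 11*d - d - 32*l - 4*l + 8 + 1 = 3*d^2 + d*(12*l - 12) - 36*l + 9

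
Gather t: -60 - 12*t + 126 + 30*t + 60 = 18*t + 126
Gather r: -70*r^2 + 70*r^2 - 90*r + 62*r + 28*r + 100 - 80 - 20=0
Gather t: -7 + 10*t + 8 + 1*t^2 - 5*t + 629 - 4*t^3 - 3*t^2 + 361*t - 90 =-4*t^3 - 2*t^2 + 366*t + 540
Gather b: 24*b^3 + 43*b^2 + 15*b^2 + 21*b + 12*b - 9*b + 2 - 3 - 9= 24*b^3 + 58*b^2 + 24*b - 10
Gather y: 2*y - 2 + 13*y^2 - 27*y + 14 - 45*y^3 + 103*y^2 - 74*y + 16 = -45*y^3 + 116*y^2 - 99*y + 28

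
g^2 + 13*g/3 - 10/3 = (g - 2/3)*(g + 5)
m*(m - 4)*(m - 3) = m^3 - 7*m^2 + 12*m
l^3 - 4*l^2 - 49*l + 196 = (l - 7)*(l - 4)*(l + 7)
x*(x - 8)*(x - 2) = x^3 - 10*x^2 + 16*x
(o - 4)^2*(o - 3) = o^3 - 11*o^2 + 40*o - 48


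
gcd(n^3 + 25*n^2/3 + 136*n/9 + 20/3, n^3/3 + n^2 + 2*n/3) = 1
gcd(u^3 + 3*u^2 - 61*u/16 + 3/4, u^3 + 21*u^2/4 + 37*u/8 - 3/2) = u^2 + 15*u/4 - 1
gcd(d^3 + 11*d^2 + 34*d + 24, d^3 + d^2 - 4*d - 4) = d + 1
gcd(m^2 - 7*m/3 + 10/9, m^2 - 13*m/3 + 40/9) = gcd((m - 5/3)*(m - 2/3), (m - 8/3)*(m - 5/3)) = m - 5/3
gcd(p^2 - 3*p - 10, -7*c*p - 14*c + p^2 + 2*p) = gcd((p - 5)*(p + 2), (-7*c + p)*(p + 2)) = p + 2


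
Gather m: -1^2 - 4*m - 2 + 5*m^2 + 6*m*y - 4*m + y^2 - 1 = 5*m^2 + m*(6*y - 8) + y^2 - 4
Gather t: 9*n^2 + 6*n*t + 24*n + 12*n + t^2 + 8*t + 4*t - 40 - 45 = 9*n^2 + 36*n + t^2 + t*(6*n + 12) - 85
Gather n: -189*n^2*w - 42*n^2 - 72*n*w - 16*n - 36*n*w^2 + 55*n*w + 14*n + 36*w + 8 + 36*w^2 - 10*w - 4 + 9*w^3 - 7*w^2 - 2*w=n^2*(-189*w - 42) + n*(-36*w^2 - 17*w - 2) + 9*w^3 + 29*w^2 + 24*w + 4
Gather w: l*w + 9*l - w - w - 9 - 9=9*l + w*(l - 2) - 18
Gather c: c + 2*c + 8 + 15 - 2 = 3*c + 21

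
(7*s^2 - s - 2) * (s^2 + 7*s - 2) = 7*s^4 + 48*s^3 - 23*s^2 - 12*s + 4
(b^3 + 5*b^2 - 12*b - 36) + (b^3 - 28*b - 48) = 2*b^3 + 5*b^2 - 40*b - 84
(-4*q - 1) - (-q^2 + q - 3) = q^2 - 5*q + 2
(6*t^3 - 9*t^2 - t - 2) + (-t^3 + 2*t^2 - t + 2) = 5*t^3 - 7*t^2 - 2*t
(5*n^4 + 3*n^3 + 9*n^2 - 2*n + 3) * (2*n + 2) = 10*n^5 + 16*n^4 + 24*n^3 + 14*n^2 + 2*n + 6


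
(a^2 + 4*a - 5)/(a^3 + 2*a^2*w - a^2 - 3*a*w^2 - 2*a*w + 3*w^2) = (-a - 5)/(-a^2 - 2*a*w + 3*w^2)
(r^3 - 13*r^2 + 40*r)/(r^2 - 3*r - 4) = r*(-r^2 + 13*r - 40)/(-r^2 + 3*r + 4)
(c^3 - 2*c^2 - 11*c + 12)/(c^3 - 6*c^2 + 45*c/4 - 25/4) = 4*(c^2 - c - 12)/(4*c^2 - 20*c + 25)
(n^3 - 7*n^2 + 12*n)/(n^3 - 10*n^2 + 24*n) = (n - 3)/(n - 6)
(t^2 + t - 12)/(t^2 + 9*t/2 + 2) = 2*(t - 3)/(2*t + 1)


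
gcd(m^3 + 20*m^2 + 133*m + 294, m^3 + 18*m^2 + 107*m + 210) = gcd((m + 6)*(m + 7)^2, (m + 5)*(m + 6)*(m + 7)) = m^2 + 13*m + 42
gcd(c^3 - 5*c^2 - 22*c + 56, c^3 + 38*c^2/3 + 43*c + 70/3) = 1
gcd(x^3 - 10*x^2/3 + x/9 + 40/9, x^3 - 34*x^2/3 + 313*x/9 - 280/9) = x^2 - 13*x/3 + 40/9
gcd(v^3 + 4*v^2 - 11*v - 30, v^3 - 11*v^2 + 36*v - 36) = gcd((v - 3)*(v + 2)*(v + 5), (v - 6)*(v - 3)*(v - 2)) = v - 3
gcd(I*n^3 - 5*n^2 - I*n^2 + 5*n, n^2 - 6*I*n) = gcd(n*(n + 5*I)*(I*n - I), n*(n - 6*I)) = n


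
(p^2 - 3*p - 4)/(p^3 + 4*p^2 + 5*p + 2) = (p - 4)/(p^2 + 3*p + 2)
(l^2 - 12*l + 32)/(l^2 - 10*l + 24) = (l - 8)/(l - 6)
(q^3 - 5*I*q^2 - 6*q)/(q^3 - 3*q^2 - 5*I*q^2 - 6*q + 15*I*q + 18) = q/(q - 3)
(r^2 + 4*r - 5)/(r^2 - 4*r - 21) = (-r^2 - 4*r + 5)/(-r^2 + 4*r + 21)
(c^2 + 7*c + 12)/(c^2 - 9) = (c + 4)/(c - 3)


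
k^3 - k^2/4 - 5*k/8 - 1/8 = (k - 1)*(k + 1/4)*(k + 1/2)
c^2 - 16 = (c - 4)*(c + 4)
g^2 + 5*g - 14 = (g - 2)*(g + 7)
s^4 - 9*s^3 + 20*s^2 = s^2*(s - 5)*(s - 4)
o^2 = o^2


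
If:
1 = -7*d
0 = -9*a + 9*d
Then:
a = -1/7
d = -1/7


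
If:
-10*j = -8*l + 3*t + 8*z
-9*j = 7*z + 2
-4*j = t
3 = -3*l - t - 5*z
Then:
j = 20/421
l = -151/421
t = -80/421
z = -146/421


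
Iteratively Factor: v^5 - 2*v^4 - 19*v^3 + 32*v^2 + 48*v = (v - 3)*(v^4 + v^3 - 16*v^2 - 16*v) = v*(v - 3)*(v^3 + v^2 - 16*v - 16) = v*(v - 3)*(v + 4)*(v^2 - 3*v - 4) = v*(v - 4)*(v - 3)*(v + 4)*(v + 1)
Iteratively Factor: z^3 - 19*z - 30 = (z + 2)*(z^2 - 2*z - 15) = (z + 2)*(z + 3)*(z - 5)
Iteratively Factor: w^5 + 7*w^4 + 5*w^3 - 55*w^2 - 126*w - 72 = (w + 1)*(w^4 + 6*w^3 - w^2 - 54*w - 72) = (w + 1)*(w + 3)*(w^3 + 3*w^2 - 10*w - 24) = (w + 1)*(w + 2)*(w + 3)*(w^2 + w - 12) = (w + 1)*(w + 2)*(w + 3)*(w + 4)*(w - 3)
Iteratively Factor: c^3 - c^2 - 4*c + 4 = (c - 2)*(c^2 + c - 2) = (c - 2)*(c + 2)*(c - 1)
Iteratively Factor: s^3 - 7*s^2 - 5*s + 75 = (s - 5)*(s^2 - 2*s - 15) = (s - 5)^2*(s + 3)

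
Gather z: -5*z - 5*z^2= -5*z^2 - 5*z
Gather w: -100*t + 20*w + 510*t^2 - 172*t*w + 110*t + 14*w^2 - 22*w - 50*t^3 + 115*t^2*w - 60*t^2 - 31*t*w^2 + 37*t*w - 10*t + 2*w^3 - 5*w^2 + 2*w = -50*t^3 + 450*t^2 + 2*w^3 + w^2*(9 - 31*t) + w*(115*t^2 - 135*t)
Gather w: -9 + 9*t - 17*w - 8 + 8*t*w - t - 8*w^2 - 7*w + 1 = 8*t - 8*w^2 + w*(8*t - 24) - 16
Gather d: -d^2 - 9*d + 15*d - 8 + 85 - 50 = -d^2 + 6*d + 27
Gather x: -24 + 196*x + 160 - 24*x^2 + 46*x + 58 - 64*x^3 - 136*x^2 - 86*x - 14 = -64*x^3 - 160*x^2 + 156*x + 180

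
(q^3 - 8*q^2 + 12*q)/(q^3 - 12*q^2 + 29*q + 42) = q*(q - 2)/(q^2 - 6*q - 7)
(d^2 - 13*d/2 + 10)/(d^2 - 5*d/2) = (d - 4)/d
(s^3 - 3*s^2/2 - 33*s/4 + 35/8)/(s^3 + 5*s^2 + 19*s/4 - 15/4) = (s - 7/2)/(s + 3)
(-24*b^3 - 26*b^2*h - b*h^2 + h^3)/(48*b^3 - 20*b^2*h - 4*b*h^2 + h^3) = (-b - h)/(2*b - h)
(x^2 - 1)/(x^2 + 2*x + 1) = (x - 1)/(x + 1)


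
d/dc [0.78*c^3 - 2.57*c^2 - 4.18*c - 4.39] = 2.34*c^2 - 5.14*c - 4.18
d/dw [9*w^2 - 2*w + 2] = 18*w - 2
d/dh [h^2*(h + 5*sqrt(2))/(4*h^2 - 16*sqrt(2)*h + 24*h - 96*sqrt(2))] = h*(-2*h*(h + 5*sqrt(2))*(h - 2*sqrt(2) + 3) + (3*h + 10*sqrt(2))*(h^2 - 4*sqrt(2)*h + 6*h - 24*sqrt(2)))/(4*(h^2 - 4*sqrt(2)*h + 6*h - 24*sqrt(2))^2)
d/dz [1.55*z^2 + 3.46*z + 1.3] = 3.1*z + 3.46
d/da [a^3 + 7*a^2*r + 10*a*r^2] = 3*a^2 + 14*a*r + 10*r^2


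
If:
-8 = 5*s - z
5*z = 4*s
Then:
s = -40/21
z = -32/21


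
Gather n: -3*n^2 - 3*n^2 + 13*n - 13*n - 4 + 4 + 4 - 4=-6*n^2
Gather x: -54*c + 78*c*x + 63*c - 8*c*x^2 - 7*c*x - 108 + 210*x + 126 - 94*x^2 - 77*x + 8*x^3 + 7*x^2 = 9*c + 8*x^3 + x^2*(-8*c - 87) + x*(71*c + 133) + 18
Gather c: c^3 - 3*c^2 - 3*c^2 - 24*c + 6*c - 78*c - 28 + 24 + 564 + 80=c^3 - 6*c^2 - 96*c + 640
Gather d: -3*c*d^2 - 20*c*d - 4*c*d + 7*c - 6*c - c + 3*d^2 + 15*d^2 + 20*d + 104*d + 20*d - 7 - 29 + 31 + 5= d^2*(18 - 3*c) + d*(144 - 24*c)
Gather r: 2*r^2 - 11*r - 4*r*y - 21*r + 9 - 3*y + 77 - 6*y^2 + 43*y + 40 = 2*r^2 + r*(-4*y - 32) - 6*y^2 + 40*y + 126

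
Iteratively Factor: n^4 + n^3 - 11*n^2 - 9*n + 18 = (n - 1)*(n^3 + 2*n^2 - 9*n - 18) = (n - 3)*(n - 1)*(n^2 + 5*n + 6) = (n - 3)*(n - 1)*(n + 3)*(n + 2)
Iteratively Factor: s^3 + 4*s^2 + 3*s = (s)*(s^2 + 4*s + 3) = s*(s + 1)*(s + 3)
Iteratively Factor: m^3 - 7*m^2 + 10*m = (m - 2)*(m^2 - 5*m) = (m - 5)*(m - 2)*(m)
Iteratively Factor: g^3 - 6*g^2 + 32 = (g - 4)*(g^2 - 2*g - 8) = (g - 4)^2*(g + 2)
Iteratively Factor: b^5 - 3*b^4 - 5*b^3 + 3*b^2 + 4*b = (b)*(b^4 - 3*b^3 - 5*b^2 + 3*b + 4) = b*(b - 1)*(b^3 - 2*b^2 - 7*b - 4) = b*(b - 1)*(b + 1)*(b^2 - 3*b - 4) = b*(b - 1)*(b + 1)^2*(b - 4)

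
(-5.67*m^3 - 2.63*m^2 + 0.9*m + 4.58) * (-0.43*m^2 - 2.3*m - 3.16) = 2.4381*m^5 + 14.1719*m^4 + 23.5792*m^3 + 4.2714*m^2 - 13.378*m - 14.4728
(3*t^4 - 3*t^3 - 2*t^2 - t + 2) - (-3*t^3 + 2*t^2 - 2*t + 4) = 3*t^4 - 4*t^2 + t - 2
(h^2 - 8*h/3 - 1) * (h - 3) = h^3 - 17*h^2/3 + 7*h + 3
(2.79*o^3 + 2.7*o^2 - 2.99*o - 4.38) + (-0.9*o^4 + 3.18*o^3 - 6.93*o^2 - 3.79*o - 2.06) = -0.9*o^4 + 5.97*o^3 - 4.23*o^2 - 6.78*o - 6.44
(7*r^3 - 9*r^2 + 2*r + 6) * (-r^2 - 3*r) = -7*r^5 - 12*r^4 + 25*r^3 - 12*r^2 - 18*r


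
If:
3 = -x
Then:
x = -3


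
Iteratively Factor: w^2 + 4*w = (w + 4)*(w)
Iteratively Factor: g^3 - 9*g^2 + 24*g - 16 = (g - 4)*(g^2 - 5*g + 4) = (g - 4)*(g - 1)*(g - 4)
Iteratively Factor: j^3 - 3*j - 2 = (j - 2)*(j^2 + 2*j + 1) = (j - 2)*(j + 1)*(j + 1)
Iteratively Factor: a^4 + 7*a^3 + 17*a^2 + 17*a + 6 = (a + 1)*(a^3 + 6*a^2 + 11*a + 6) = (a + 1)*(a + 3)*(a^2 + 3*a + 2) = (a + 1)^2*(a + 3)*(a + 2)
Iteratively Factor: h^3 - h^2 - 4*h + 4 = (h + 2)*(h^2 - 3*h + 2) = (h - 2)*(h + 2)*(h - 1)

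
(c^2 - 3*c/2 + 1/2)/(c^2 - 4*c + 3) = (c - 1/2)/(c - 3)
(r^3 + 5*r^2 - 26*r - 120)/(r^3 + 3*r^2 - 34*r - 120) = (r^2 + r - 30)/(r^2 - r - 30)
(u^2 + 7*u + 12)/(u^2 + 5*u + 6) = (u + 4)/(u + 2)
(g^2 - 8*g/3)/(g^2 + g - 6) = g*(3*g - 8)/(3*(g^2 + g - 6))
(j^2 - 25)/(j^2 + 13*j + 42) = (j^2 - 25)/(j^2 + 13*j + 42)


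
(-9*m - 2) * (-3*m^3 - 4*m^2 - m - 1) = 27*m^4 + 42*m^3 + 17*m^2 + 11*m + 2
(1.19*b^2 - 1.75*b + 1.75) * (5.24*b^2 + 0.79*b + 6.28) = 6.2356*b^4 - 8.2299*b^3 + 15.2607*b^2 - 9.6075*b + 10.99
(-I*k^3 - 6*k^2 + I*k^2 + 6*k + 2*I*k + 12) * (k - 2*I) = -I*k^4 - 8*k^3 + I*k^3 + 8*k^2 + 14*I*k^2 + 16*k - 12*I*k - 24*I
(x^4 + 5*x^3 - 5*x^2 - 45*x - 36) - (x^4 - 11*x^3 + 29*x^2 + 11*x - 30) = 16*x^3 - 34*x^2 - 56*x - 6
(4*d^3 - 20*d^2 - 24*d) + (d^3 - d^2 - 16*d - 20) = 5*d^3 - 21*d^2 - 40*d - 20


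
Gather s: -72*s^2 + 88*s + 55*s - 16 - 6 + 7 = -72*s^2 + 143*s - 15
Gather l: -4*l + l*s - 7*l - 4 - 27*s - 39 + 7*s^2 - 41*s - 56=l*(s - 11) + 7*s^2 - 68*s - 99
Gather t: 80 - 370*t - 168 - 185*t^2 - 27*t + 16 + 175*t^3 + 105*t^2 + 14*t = 175*t^3 - 80*t^2 - 383*t - 72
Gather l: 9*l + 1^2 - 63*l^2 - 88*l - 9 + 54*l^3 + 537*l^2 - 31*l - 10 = 54*l^3 + 474*l^2 - 110*l - 18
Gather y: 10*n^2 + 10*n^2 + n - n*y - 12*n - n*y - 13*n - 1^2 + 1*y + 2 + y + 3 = 20*n^2 - 24*n + y*(2 - 2*n) + 4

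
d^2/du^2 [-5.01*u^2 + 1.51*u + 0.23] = -10.0200000000000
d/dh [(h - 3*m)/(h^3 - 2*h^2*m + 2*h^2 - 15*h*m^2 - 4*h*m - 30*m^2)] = (h^3 - 2*h^2*m + 2*h^2 - 15*h*m^2 - 4*h*m - 30*m^2 + (h - 3*m)*(-3*h^2 + 4*h*m - 4*h + 15*m^2 + 4*m))/(-h^3 + 2*h^2*m - 2*h^2 + 15*h*m^2 + 4*h*m + 30*m^2)^2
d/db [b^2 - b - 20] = 2*b - 1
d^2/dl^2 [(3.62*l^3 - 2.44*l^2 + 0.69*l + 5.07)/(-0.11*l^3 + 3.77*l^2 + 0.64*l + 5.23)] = (-2.94338*l^6 - 1.57918199999995*l^5 - 22.9796820000001*l^4 + 161.593594*l^3 - 796.337862*l^2 - 603.374196*l + 333.879338)/(0.001331*l^9 - 0.136851*l^8 + 4.667025*l^7 - 52.180034*l^6 - 14.140314*l^5 - 225.423825*l^4 - 66.949351*l^3 - 315.787923*l^2 - 52.517568*l - 143.055667)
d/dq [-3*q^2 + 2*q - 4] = 2 - 6*q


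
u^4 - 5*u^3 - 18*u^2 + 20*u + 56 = (u - 7)*(u - 2)*(u + 2)^2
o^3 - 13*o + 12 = (o - 3)*(o - 1)*(o + 4)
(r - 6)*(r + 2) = r^2 - 4*r - 12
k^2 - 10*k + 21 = (k - 7)*(k - 3)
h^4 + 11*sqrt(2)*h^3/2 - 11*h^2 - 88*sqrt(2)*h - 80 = (h - 4)*(h + 4)*(h + sqrt(2)/2)*(h + 5*sqrt(2))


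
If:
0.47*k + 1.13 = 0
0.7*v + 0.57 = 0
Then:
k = -2.40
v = -0.81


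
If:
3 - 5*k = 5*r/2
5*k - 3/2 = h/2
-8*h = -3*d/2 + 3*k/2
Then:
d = 83/5 - 163*r/6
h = 3 - 5*r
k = 3/5 - r/2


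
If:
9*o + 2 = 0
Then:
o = -2/9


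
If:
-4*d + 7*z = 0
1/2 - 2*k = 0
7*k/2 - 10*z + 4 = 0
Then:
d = 273/320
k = 1/4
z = 39/80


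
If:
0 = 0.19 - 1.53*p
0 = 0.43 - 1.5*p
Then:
No Solution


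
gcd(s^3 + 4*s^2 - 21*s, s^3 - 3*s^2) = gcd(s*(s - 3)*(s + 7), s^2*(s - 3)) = s^2 - 3*s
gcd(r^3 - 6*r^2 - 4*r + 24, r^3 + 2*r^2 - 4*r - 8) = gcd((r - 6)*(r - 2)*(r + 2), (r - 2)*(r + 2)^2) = r^2 - 4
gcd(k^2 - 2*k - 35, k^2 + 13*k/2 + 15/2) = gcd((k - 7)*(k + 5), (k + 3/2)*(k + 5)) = k + 5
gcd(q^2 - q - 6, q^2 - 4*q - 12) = q + 2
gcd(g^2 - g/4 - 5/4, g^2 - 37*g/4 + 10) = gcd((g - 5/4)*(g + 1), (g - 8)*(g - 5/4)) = g - 5/4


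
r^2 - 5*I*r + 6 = (r - 6*I)*(r + I)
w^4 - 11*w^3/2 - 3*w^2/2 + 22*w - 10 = (w - 5)*(w - 2)*(w - 1/2)*(w + 2)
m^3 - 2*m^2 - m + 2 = (m - 2)*(m - 1)*(m + 1)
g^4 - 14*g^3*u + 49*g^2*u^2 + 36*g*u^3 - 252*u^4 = (g - 7*u)*(g - 6*u)*(g - 3*u)*(g + 2*u)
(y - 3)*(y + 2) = y^2 - y - 6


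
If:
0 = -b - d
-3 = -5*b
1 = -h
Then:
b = 3/5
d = -3/5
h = -1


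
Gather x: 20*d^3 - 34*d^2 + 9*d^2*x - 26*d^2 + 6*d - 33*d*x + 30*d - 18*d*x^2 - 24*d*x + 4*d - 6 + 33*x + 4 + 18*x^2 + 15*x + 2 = 20*d^3 - 60*d^2 + 40*d + x^2*(18 - 18*d) + x*(9*d^2 - 57*d + 48)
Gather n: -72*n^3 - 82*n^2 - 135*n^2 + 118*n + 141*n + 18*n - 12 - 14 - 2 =-72*n^3 - 217*n^2 + 277*n - 28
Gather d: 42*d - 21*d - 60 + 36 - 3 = 21*d - 27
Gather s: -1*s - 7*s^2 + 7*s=-7*s^2 + 6*s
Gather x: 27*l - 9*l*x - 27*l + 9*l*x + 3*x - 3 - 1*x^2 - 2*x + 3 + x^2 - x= 0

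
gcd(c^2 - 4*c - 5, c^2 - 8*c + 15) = c - 5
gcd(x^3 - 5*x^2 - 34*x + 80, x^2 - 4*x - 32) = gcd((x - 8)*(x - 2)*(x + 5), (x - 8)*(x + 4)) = x - 8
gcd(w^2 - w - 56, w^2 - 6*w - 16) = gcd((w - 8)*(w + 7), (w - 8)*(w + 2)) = w - 8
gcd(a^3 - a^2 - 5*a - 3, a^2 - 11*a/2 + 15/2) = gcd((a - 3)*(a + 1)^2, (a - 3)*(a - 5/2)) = a - 3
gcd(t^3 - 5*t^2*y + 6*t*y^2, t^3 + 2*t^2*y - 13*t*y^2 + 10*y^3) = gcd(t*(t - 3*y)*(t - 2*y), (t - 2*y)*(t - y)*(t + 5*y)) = -t + 2*y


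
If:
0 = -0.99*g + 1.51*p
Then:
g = 1.52525252525253*p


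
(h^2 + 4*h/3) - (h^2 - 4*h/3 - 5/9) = 8*h/3 + 5/9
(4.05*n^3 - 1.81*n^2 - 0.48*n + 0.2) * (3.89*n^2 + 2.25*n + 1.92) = 15.7545*n^5 + 2.0716*n^4 + 1.8363*n^3 - 3.7772*n^2 - 0.4716*n + 0.384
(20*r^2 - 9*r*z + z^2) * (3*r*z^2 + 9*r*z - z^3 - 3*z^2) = 60*r^3*z^2 + 180*r^3*z - 47*r^2*z^3 - 141*r^2*z^2 + 12*r*z^4 + 36*r*z^3 - z^5 - 3*z^4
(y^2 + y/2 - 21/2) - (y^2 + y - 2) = -y/2 - 17/2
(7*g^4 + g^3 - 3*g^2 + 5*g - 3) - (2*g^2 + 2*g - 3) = 7*g^4 + g^3 - 5*g^2 + 3*g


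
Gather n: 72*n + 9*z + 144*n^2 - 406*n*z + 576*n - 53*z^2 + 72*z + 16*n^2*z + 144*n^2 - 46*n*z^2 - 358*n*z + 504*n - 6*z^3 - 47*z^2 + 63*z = n^2*(16*z + 288) + n*(-46*z^2 - 764*z + 1152) - 6*z^3 - 100*z^2 + 144*z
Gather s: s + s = 2*s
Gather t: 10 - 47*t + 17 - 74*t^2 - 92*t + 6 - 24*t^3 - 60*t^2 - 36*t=-24*t^3 - 134*t^2 - 175*t + 33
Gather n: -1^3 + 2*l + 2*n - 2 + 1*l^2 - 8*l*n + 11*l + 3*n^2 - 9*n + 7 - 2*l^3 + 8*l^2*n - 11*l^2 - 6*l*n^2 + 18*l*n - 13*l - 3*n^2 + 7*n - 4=-2*l^3 - 10*l^2 - 6*l*n^2 + n*(8*l^2 + 10*l)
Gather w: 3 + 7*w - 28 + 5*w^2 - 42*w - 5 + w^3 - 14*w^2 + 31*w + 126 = w^3 - 9*w^2 - 4*w + 96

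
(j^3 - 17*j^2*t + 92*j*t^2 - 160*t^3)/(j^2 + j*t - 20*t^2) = (j^2 - 13*j*t + 40*t^2)/(j + 5*t)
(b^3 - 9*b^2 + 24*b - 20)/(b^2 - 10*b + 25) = (b^2 - 4*b + 4)/(b - 5)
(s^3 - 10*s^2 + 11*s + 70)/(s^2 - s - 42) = (s^2 - 3*s - 10)/(s + 6)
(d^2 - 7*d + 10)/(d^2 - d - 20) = (d - 2)/(d + 4)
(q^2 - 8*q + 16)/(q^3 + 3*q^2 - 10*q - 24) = (q^2 - 8*q + 16)/(q^3 + 3*q^2 - 10*q - 24)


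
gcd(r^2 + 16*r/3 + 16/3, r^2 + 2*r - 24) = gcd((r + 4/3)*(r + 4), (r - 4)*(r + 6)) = 1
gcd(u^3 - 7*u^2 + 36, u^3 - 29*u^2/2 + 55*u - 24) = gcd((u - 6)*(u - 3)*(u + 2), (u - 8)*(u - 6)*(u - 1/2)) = u - 6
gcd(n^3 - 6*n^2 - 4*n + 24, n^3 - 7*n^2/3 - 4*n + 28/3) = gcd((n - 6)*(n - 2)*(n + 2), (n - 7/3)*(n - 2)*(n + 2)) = n^2 - 4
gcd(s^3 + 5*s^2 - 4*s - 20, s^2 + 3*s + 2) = s + 2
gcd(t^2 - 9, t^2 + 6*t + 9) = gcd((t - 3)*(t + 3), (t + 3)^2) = t + 3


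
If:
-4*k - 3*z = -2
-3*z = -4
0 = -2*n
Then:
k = -1/2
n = 0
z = 4/3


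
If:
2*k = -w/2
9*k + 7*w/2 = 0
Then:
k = 0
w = 0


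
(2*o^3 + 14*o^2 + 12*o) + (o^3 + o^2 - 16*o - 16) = 3*o^3 + 15*o^2 - 4*o - 16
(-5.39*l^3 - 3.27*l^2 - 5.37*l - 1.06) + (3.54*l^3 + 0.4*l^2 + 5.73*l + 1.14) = -1.85*l^3 - 2.87*l^2 + 0.36*l + 0.0799999999999998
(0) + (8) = 8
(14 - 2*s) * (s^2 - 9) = -2*s^3 + 14*s^2 + 18*s - 126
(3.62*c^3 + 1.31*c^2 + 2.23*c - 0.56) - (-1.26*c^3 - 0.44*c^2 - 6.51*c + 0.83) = 4.88*c^3 + 1.75*c^2 + 8.74*c - 1.39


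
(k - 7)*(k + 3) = k^2 - 4*k - 21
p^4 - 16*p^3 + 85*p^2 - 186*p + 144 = (p - 8)*(p - 3)^2*(p - 2)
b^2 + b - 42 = (b - 6)*(b + 7)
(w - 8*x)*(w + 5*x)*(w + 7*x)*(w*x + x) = w^4*x + 4*w^3*x^2 + w^3*x - 61*w^2*x^3 + 4*w^2*x^2 - 280*w*x^4 - 61*w*x^3 - 280*x^4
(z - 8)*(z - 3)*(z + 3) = z^3 - 8*z^2 - 9*z + 72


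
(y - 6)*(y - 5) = y^2 - 11*y + 30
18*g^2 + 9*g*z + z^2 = (3*g + z)*(6*g + z)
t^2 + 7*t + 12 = (t + 3)*(t + 4)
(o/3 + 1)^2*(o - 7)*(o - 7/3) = o^4/9 - 10*o^3/27 - 92*o^2/27 + 14*o/9 + 49/3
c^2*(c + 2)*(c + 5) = c^4 + 7*c^3 + 10*c^2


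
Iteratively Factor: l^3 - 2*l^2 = (l - 2)*(l^2) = l*(l - 2)*(l)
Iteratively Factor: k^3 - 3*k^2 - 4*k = (k + 1)*(k^2 - 4*k) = k*(k + 1)*(k - 4)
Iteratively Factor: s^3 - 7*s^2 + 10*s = (s)*(s^2 - 7*s + 10) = s*(s - 5)*(s - 2)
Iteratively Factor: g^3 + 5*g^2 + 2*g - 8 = (g + 2)*(g^2 + 3*g - 4) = (g - 1)*(g + 2)*(g + 4)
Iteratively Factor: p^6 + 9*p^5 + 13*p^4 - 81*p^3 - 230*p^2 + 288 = (p + 4)*(p^5 + 5*p^4 - 7*p^3 - 53*p^2 - 18*p + 72) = (p + 2)*(p + 4)*(p^4 + 3*p^3 - 13*p^2 - 27*p + 36) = (p - 1)*(p + 2)*(p + 4)*(p^3 + 4*p^2 - 9*p - 36) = (p - 1)*(p + 2)*(p + 4)^2*(p^2 - 9) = (p - 3)*(p - 1)*(p + 2)*(p + 4)^2*(p + 3)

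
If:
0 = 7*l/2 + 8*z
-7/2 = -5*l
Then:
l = 7/10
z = -49/160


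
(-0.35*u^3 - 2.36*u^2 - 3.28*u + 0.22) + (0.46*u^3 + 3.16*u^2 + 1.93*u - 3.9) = 0.11*u^3 + 0.8*u^2 - 1.35*u - 3.68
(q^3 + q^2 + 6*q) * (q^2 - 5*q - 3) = q^5 - 4*q^4 - 2*q^3 - 33*q^2 - 18*q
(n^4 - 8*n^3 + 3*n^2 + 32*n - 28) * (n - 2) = n^5 - 10*n^4 + 19*n^3 + 26*n^2 - 92*n + 56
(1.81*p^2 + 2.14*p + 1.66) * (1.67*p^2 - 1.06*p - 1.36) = 3.0227*p^4 + 1.6552*p^3 - 1.9578*p^2 - 4.67*p - 2.2576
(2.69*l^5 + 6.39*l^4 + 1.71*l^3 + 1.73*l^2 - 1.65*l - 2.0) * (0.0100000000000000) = 0.0269*l^5 + 0.0639*l^4 + 0.0171*l^3 + 0.0173*l^2 - 0.0165*l - 0.02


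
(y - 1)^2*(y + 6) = y^3 + 4*y^2 - 11*y + 6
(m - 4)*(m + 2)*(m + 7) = m^3 + 5*m^2 - 22*m - 56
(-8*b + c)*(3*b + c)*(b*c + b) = -24*b^3*c - 24*b^3 - 5*b^2*c^2 - 5*b^2*c + b*c^3 + b*c^2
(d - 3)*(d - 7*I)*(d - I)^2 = d^4 - 3*d^3 - 9*I*d^3 - 15*d^2 + 27*I*d^2 + 45*d + 7*I*d - 21*I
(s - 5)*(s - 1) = s^2 - 6*s + 5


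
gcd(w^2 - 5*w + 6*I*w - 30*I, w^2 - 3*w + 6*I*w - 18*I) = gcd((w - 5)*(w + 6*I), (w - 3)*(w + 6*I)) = w + 6*I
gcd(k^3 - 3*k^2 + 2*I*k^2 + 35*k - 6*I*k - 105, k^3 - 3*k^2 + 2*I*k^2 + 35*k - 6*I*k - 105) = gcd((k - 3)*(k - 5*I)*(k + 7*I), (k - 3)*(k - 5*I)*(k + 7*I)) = k^3 + k^2*(-3 + 2*I) + k*(35 - 6*I) - 105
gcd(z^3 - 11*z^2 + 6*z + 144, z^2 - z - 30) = z - 6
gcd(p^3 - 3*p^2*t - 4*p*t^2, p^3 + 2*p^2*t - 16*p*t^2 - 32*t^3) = p - 4*t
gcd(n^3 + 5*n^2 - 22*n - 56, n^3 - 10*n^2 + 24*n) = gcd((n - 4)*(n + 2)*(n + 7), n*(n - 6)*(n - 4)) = n - 4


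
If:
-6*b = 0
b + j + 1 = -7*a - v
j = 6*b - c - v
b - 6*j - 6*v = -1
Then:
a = -1/6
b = 0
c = -1/6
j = 1/6 - v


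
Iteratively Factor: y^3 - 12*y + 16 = (y + 4)*(y^2 - 4*y + 4) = (y - 2)*(y + 4)*(y - 2)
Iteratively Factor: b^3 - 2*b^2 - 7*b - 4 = (b + 1)*(b^2 - 3*b - 4) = (b - 4)*(b + 1)*(b + 1)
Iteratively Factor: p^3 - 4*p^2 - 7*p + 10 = (p + 2)*(p^2 - 6*p + 5) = (p - 5)*(p + 2)*(p - 1)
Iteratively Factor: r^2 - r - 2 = (r - 2)*(r + 1)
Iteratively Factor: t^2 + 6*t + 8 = (t + 2)*(t + 4)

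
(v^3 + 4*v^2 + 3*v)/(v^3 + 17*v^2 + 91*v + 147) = v*(v + 1)/(v^2 + 14*v + 49)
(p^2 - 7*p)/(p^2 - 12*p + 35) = p/(p - 5)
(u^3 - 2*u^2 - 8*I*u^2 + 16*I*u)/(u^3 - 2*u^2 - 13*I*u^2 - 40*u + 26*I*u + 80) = u/(u - 5*I)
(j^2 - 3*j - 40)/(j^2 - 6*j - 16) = (j + 5)/(j + 2)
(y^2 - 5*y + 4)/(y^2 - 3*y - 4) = (y - 1)/(y + 1)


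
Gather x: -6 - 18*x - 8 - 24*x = -42*x - 14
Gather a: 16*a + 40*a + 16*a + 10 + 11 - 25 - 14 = 72*a - 18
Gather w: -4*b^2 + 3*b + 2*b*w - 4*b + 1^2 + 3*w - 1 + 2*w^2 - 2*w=-4*b^2 - b + 2*w^2 + w*(2*b + 1)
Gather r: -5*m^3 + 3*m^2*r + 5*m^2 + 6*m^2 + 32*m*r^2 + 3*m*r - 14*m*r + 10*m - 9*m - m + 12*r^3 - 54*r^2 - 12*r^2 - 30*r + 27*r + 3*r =-5*m^3 + 11*m^2 + 12*r^3 + r^2*(32*m - 66) + r*(3*m^2 - 11*m)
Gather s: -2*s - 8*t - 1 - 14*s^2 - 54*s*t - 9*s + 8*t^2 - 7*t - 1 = -14*s^2 + s*(-54*t - 11) + 8*t^2 - 15*t - 2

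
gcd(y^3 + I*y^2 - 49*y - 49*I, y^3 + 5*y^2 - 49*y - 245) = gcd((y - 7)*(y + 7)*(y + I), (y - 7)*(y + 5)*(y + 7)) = y^2 - 49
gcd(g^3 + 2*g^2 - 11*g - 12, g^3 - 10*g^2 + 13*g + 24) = g^2 - 2*g - 3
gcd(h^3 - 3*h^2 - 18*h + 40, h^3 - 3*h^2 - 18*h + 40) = h^3 - 3*h^2 - 18*h + 40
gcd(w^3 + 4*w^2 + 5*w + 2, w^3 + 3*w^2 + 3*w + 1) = w^2 + 2*w + 1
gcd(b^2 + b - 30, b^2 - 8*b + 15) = b - 5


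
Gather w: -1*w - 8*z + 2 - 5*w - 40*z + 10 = -6*w - 48*z + 12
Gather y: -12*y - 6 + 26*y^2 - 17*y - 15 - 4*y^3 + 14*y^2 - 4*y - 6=-4*y^3 + 40*y^2 - 33*y - 27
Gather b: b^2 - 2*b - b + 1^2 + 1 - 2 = b^2 - 3*b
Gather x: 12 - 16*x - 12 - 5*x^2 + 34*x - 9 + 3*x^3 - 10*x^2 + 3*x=3*x^3 - 15*x^2 + 21*x - 9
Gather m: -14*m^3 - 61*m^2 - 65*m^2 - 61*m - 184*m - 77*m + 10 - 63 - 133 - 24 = -14*m^3 - 126*m^2 - 322*m - 210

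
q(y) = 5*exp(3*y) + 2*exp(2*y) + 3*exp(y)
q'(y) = 15*exp(3*y) + 4*exp(2*y) + 3*exp(y)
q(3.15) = 64699.98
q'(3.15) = 192870.77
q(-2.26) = 0.34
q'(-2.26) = 0.37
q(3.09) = 54105.67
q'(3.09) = 161219.18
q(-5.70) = 0.01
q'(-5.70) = 0.01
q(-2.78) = 0.20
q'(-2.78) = 0.21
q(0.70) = 54.98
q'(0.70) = 144.75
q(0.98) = 116.77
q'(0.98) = 320.13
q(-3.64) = 0.08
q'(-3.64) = 0.08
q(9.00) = 2660372547256.52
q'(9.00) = 7980986273212.78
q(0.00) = 10.00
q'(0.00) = 22.00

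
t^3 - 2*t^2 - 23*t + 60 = (t - 4)*(t - 3)*(t + 5)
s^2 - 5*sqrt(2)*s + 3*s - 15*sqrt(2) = (s + 3)*(s - 5*sqrt(2))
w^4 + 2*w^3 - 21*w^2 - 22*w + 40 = (w - 4)*(w - 1)*(w + 2)*(w + 5)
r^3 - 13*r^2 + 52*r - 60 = (r - 6)*(r - 5)*(r - 2)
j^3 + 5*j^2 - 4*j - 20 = (j - 2)*(j + 2)*(j + 5)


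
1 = 1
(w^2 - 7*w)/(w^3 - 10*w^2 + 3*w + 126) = w/(w^2 - 3*w - 18)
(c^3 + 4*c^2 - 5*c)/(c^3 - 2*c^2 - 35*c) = (c - 1)/(c - 7)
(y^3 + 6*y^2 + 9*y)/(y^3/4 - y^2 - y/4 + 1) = 4*y*(y^2 + 6*y + 9)/(y^3 - 4*y^2 - y + 4)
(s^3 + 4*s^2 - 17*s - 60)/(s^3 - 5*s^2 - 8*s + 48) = (s + 5)/(s - 4)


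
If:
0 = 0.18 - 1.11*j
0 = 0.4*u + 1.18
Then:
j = 0.16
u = -2.95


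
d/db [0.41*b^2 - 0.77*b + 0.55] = 0.82*b - 0.77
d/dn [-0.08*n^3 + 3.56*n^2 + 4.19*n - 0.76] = -0.24*n^2 + 7.12*n + 4.19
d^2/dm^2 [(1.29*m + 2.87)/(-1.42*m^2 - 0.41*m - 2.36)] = (-(1.29*m + 2.87)*(2.84*m + 0.41)*(5.68*m + 0.82) + (10.9908*m + 9.2086)*(1.42*m^2 + 0.41*m + 2.36))/(1.42*m^2 + 0.41*m + 2.36)^3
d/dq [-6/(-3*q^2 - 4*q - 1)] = 12*(-3*q - 2)/(3*q^2 + 4*q + 1)^2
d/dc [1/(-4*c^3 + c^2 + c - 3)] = (12*c^2 - 2*c - 1)/(4*c^3 - c^2 - c + 3)^2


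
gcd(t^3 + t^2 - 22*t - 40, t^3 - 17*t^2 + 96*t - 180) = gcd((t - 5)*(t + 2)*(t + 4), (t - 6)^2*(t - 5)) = t - 5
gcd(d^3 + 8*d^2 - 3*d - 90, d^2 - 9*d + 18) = d - 3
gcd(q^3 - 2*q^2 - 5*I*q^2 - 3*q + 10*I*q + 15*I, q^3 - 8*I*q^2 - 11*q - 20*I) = q - 5*I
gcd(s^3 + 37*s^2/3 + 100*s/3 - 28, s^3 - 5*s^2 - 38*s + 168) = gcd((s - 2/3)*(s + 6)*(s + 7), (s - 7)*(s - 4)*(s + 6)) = s + 6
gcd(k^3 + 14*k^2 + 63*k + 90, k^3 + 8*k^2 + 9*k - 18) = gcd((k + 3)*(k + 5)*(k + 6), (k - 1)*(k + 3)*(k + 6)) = k^2 + 9*k + 18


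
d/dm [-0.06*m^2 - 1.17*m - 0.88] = -0.12*m - 1.17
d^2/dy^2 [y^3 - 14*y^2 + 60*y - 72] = 6*y - 28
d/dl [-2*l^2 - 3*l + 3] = -4*l - 3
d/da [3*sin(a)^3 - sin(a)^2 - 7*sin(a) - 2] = (9*sin(a)^2 - 2*sin(a) - 7)*cos(a)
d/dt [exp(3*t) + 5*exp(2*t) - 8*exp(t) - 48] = (3*exp(2*t) + 10*exp(t) - 8)*exp(t)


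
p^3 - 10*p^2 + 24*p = p*(p - 6)*(p - 4)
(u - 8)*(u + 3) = u^2 - 5*u - 24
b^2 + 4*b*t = b*(b + 4*t)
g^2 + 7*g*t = g*(g + 7*t)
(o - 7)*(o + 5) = o^2 - 2*o - 35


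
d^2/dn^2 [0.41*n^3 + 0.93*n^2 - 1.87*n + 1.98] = 2.46*n + 1.86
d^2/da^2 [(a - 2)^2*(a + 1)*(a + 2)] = 12*a^2 - 6*a - 12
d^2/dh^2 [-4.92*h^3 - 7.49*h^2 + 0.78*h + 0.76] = -29.52*h - 14.98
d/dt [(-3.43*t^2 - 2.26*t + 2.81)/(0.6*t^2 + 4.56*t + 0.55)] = (-14.2848*t^2 - 7.145*t - 14.0566)/(0.36*t^4 + 5.472*t^3 + 21.4536*t^2 + 5.016*t + 0.3025)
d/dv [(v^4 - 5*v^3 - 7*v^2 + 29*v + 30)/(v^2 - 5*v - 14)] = 2*(v^3 - 14*v^2 + 49*v - 32)/(v^2 - 14*v + 49)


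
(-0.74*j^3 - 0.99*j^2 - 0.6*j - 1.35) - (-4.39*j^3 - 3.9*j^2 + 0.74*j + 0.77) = 3.65*j^3 + 2.91*j^2 - 1.34*j - 2.12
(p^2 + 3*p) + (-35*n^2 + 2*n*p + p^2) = -35*n^2 + 2*n*p + 2*p^2 + 3*p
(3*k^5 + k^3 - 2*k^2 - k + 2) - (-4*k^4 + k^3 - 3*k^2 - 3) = 3*k^5 + 4*k^4 + k^2 - k + 5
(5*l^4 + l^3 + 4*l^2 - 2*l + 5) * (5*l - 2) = 25*l^5 - 5*l^4 + 18*l^3 - 18*l^2 + 29*l - 10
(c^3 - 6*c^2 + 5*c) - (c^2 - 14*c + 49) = c^3 - 7*c^2 + 19*c - 49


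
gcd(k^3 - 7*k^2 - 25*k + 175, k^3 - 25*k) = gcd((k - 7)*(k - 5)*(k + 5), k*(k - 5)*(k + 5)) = k^2 - 25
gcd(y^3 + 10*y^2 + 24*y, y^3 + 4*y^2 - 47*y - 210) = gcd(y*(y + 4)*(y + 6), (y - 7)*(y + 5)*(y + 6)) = y + 6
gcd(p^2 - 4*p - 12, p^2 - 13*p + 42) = p - 6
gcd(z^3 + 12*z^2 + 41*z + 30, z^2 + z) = z + 1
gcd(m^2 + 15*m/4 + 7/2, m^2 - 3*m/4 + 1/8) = 1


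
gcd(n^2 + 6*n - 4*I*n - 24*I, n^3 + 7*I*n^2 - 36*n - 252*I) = n + 6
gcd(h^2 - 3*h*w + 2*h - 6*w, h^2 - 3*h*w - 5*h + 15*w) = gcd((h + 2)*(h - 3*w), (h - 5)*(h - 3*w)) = -h + 3*w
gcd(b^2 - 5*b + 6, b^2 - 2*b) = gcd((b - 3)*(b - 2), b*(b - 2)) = b - 2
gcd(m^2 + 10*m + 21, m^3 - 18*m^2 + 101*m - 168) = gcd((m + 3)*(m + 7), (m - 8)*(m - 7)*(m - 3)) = 1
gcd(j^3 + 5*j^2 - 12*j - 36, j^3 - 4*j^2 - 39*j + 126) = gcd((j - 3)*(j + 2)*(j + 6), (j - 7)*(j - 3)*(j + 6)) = j^2 + 3*j - 18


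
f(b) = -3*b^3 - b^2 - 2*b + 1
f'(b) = -9*b^2 - 2*b - 2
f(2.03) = -32.28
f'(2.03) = -43.15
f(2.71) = -71.47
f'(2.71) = -73.52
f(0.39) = -0.11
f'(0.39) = -4.15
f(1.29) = -9.68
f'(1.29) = -19.56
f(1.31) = -10.08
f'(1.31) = -20.06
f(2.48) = -55.87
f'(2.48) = -62.31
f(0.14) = 0.69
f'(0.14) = -2.46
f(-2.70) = 58.16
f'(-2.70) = -62.21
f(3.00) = -95.00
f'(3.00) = -89.00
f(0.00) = 1.00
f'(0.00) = -2.00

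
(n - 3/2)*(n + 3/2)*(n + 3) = n^3 + 3*n^2 - 9*n/4 - 27/4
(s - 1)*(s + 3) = s^2 + 2*s - 3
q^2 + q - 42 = (q - 6)*(q + 7)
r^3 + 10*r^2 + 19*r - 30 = (r - 1)*(r + 5)*(r + 6)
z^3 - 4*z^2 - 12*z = z*(z - 6)*(z + 2)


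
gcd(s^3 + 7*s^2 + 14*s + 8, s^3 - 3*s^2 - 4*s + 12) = s + 2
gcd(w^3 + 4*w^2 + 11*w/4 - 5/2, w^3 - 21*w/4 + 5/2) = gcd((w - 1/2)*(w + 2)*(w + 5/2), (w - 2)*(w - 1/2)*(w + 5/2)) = w^2 + 2*w - 5/4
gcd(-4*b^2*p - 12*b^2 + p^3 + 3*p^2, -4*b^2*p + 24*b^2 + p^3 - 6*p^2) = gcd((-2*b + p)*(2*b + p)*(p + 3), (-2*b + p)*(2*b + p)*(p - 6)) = -4*b^2 + p^2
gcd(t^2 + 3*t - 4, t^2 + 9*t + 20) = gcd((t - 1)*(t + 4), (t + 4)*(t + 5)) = t + 4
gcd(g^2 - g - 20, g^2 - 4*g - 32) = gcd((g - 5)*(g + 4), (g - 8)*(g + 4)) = g + 4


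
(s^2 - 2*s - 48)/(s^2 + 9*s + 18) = (s - 8)/(s + 3)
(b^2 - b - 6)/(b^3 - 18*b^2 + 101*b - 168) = (b + 2)/(b^2 - 15*b + 56)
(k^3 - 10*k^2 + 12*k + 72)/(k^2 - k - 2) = (-k^3 + 10*k^2 - 12*k - 72)/(-k^2 + k + 2)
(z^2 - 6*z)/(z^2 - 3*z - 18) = z/(z + 3)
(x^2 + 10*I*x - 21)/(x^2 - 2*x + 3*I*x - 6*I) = (x + 7*I)/(x - 2)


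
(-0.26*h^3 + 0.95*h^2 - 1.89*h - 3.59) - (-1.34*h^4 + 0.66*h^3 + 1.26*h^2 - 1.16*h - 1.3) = 1.34*h^4 - 0.92*h^3 - 0.31*h^2 - 0.73*h - 2.29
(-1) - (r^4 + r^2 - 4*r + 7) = -r^4 - r^2 + 4*r - 8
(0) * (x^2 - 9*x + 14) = 0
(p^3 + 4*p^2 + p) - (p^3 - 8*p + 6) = 4*p^2 + 9*p - 6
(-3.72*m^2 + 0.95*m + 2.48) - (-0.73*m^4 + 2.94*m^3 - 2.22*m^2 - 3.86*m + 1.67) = 0.73*m^4 - 2.94*m^3 - 1.5*m^2 + 4.81*m + 0.81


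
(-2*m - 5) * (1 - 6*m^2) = 12*m^3 + 30*m^2 - 2*m - 5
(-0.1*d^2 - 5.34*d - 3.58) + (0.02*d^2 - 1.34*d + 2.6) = -0.08*d^2 - 6.68*d - 0.98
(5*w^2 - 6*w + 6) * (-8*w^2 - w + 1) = -40*w^4 + 43*w^3 - 37*w^2 - 12*w + 6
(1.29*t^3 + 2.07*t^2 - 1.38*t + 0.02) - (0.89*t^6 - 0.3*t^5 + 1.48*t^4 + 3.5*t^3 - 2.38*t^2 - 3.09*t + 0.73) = -0.89*t^6 + 0.3*t^5 - 1.48*t^4 - 2.21*t^3 + 4.45*t^2 + 1.71*t - 0.71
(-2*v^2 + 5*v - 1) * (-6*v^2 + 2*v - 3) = 12*v^4 - 34*v^3 + 22*v^2 - 17*v + 3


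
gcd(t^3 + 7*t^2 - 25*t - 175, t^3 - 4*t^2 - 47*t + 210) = t^2 + 2*t - 35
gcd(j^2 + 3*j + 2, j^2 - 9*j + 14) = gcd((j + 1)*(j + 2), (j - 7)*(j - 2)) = 1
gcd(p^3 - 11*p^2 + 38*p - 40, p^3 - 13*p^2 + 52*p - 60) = p^2 - 7*p + 10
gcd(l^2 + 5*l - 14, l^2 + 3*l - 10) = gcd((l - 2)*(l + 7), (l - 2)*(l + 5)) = l - 2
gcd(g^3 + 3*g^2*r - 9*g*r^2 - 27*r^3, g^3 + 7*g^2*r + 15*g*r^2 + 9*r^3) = g^2 + 6*g*r + 9*r^2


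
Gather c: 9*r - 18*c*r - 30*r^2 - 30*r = -18*c*r - 30*r^2 - 21*r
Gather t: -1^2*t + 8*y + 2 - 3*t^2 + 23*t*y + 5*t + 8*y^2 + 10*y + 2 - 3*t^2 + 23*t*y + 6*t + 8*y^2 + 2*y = -6*t^2 + t*(46*y + 10) + 16*y^2 + 20*y + 4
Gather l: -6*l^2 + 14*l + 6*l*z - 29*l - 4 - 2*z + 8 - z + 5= -6*l^2 + l*(6*z - 15) - 3*z + 9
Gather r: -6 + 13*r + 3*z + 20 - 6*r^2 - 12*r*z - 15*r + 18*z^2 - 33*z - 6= -6*r^2 + r*(-12*z - 2) + 18*z^2 - 30*z + 8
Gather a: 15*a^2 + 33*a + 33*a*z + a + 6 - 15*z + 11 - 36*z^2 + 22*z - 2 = 15*a^2 + a*(33*z + 34) - 36*z^2 + 7*z + 15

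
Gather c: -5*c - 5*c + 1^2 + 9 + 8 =18 - 10*c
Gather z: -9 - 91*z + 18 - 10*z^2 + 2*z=-10*z^2 - 89*z + 9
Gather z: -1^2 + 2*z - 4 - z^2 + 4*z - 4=-z^2 + 6*z - 9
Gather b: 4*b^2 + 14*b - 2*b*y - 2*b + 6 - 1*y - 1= 4*b^2 + b*(12 - 2*y) - y + 5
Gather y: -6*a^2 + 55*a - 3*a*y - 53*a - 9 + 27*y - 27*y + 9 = -6*a^2 - 3*a*y + 2*a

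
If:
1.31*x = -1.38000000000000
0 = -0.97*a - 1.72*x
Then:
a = 1.87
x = -1.05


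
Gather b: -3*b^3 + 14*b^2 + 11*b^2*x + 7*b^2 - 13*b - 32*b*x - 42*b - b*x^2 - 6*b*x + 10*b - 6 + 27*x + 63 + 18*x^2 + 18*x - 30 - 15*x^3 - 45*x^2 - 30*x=-3*b^3 + b^2*(11*x + 21) + b*(-x^2 - 38*x - 45) - 15*x^3 - 27*x^2 + 15*x + 27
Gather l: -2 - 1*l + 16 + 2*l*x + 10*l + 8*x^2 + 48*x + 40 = l*(2*x + 9) + 8*x^2 + 48*x + 54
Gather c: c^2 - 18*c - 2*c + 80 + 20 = c^2 - 20*c + 100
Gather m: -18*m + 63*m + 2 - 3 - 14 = 45*m - 15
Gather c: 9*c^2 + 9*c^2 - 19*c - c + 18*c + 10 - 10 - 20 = 18*c^2 - 2*c - 20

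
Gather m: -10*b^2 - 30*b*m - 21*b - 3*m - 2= -10*b^2 - 21*b + m*(-30*b - 3) - 2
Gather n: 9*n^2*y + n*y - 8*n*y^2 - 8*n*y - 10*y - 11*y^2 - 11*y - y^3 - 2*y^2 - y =9*n^2*y + n*(-8*y^2 - 7*y) - y^3 - 13*y^2 - 22*y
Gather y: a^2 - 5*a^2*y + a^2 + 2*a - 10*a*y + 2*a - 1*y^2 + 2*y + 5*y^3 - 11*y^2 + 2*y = 2*a^2 + 4*a + 5*y^3 - 12*y^2 + y*(-5*a^2 - 10*a + 4)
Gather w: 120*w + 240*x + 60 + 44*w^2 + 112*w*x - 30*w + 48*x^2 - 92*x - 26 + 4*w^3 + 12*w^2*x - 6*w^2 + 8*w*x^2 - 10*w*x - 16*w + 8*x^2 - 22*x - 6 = 4*w^3 + w^2*(12*x + 38) + w*(8*x^2 + 102*x + 74) + 56*x^2 + 126*x + 28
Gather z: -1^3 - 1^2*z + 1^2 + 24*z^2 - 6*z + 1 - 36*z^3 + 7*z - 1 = -36*z^3 + 24*z^2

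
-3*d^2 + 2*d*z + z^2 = (-d + z)*(3*d + z)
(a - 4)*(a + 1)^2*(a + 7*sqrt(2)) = a^4 - 2*a^3 + 7*sqrt(2)*a^3 - 14*sqrt(2)*a^2 - 7*a^2 - 49*sqrt(2)*a - 4*a - 28*sqrt(2)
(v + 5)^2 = v^2 + 10*v + 25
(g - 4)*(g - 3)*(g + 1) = g^3 - 6*g^2 + 5*g + 12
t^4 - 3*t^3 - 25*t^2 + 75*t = t*(t - 5)*(t - 3)*(t + 5)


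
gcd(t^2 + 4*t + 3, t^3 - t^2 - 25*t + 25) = 1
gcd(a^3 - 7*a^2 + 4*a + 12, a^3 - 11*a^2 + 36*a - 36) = a^2 - 8*a + 12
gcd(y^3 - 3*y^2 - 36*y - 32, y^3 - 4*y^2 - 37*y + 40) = y - 8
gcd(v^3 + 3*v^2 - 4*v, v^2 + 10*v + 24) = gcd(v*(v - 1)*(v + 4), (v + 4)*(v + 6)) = v + 4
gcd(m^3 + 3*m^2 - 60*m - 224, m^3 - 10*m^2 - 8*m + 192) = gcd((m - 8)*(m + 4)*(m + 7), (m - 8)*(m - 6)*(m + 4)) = m^2 - 4*m - 32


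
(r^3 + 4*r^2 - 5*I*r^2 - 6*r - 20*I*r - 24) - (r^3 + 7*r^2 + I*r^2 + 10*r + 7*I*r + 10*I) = -3*r^2 - 6*I*r^2 - 16*r - 27*I*r - 24 - 10*I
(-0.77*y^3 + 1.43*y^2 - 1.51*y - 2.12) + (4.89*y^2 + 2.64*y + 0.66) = -0.77*y^3 + 6.32*y^2 + 1.13*y - 1.46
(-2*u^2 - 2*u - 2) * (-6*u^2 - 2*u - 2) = 12*u^4 + 16*u^3 + 20*u^2 + 8*u + 4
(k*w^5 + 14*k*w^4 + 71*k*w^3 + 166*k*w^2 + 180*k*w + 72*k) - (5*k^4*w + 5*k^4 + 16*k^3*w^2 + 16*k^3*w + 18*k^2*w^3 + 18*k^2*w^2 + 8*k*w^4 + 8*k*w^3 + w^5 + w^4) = -5*k^4*w - 5*k^4 - 16*k^3*w^2 - 16*k^3*w - 18*k^2*w^3 - 18*k^2*w^2 + k*w^5 + 6*k*w^4 + 63*k*w^3 + 166*k*w^2 + 180*k*w + 72*k - w^5 - w^4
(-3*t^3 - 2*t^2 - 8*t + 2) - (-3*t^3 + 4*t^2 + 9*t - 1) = -6*t^2 - 17*t + 3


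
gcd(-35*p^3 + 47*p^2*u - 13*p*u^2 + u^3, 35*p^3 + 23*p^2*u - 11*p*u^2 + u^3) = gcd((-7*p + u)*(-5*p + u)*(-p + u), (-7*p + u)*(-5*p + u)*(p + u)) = 35*p^2 - 12*p*u + u^2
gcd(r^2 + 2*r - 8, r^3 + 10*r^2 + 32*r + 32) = r + 4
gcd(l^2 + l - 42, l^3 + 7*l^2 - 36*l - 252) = l^2 + l - 42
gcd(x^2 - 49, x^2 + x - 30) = 1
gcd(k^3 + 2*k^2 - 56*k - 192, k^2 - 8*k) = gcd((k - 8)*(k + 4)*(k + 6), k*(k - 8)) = k - 8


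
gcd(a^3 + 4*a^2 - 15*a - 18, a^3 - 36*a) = a + 6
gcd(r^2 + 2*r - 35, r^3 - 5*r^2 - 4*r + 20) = r - 5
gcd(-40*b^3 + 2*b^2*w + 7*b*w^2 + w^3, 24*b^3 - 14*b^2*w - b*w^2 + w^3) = -8*b^2 + 2*b*w + w^2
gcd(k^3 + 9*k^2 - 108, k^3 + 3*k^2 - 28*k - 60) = k + 6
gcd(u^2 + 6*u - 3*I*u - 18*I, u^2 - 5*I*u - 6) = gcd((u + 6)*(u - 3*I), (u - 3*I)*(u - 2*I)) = u - 3*I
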